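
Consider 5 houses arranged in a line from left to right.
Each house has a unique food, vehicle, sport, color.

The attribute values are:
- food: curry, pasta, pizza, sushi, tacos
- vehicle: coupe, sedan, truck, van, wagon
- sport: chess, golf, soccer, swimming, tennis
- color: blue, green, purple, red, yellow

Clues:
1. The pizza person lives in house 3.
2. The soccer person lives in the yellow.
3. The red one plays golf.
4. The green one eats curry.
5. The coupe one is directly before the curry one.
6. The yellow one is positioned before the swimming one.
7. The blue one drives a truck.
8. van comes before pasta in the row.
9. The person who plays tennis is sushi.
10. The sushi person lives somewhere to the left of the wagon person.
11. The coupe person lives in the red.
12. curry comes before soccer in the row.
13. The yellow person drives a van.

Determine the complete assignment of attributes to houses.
Solution:

House | Food | Vehicle | Sport | Color
--------------------------------------
  1   | tacos | coupe | golf | red
  2   | curry | sedan | chess | green
  3   | pizza | van | soccer | yellow
  4   | sushi | truck | tennis | blue
  5   | pasta | wagon | swimming | purple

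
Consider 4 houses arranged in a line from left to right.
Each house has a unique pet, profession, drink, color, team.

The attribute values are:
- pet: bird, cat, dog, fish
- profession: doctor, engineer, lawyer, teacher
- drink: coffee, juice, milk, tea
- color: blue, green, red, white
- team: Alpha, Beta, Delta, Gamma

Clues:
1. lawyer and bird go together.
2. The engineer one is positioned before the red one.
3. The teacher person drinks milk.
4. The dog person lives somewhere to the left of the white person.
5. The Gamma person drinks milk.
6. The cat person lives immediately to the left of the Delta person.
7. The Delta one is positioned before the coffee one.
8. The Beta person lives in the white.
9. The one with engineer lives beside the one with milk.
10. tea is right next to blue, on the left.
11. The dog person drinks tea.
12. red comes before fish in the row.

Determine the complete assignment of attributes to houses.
Solution:

House | Pet | Profession | Drink | Color | Team
-----------------------------------------------
  1   | dog | engineer | tea | green | Alpha
  2   | cat | teacher | milk | blue | Gamma
  3   | bird | lawyer | juice | red | Delta
  4   | fish | doctor | coffee | white | Beta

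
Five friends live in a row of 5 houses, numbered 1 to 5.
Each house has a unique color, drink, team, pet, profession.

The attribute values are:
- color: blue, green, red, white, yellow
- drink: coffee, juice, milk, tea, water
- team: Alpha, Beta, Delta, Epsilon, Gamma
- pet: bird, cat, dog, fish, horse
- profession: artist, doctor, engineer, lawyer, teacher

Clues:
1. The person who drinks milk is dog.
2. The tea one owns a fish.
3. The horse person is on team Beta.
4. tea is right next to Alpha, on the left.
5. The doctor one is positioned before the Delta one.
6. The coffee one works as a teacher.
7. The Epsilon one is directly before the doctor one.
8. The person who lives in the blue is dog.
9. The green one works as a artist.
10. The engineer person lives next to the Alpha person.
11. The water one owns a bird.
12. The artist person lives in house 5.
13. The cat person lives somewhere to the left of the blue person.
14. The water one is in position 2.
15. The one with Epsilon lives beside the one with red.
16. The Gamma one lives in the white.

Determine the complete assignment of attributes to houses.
Solution:

House | Color | Drink | Team | Pet | Profession
-----------------------------------------------
  1   | yellow | tea | Epsilon | fish | engineer
  2   | red | water | Alpha | bird | doctor
  3   | white | coffee | Gamma | cat | teacher
  4   | blue | milk | Delta | dog | lawyer
  5   | green | juice | Beta | horse | artist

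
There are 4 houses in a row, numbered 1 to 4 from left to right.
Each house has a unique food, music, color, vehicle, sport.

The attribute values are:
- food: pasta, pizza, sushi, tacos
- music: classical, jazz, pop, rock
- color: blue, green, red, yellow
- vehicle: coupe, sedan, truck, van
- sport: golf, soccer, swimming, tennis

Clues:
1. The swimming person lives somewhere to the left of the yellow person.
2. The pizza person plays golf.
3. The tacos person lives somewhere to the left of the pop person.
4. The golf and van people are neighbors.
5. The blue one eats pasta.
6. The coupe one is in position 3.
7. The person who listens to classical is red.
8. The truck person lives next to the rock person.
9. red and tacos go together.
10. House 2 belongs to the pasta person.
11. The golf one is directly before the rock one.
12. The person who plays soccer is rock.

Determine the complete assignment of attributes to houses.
Solution:

House | Food | Music | Color | Vehicle | Sport
----------------------------------------------
  1   | pizza | jazz | green | truck | golf
  2   | pasta | rock | blue | van | soccer
  3   | tacos | classical | red | coupe | swimming
  4   | sushi | pop | yellow | sedan | tennis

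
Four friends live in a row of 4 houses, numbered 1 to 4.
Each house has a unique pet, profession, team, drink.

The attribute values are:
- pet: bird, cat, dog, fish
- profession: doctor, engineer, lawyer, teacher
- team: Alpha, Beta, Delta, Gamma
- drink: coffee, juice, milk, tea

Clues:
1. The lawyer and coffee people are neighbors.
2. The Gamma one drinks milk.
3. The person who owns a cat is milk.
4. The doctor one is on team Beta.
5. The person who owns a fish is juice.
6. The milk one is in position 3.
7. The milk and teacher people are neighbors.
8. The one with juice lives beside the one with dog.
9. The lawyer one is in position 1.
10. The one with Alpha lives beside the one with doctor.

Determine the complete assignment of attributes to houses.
Solution:

House | Pet | Profession | Team | Drink
---------------------------------------
  1   | fish | lawyer | Alpha | juice
  2   | dog | doctor | Beta | coffee
  3   | cat | engineer | Gamma | milk
  4   | bird | teacher | Delta | tea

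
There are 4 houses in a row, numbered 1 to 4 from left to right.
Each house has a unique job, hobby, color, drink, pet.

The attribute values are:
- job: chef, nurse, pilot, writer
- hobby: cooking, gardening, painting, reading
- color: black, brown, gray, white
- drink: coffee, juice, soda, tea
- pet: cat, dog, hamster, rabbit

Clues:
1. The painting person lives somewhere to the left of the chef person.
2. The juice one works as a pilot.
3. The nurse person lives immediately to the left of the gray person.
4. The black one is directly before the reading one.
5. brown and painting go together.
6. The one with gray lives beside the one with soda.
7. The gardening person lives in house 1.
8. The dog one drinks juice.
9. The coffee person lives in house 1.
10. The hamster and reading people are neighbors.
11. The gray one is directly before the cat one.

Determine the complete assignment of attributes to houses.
Solution:

House | Job | Hobby | Color | Drink | Pet
-----------------------------------------
  1   | nurse | gardening | black | coffee | hamster
  2   | pilot | reading | gray | juice | dog
  3   | writer | painting | brown | soda | cat
  4   | chef | cooking | white | tea | rabbit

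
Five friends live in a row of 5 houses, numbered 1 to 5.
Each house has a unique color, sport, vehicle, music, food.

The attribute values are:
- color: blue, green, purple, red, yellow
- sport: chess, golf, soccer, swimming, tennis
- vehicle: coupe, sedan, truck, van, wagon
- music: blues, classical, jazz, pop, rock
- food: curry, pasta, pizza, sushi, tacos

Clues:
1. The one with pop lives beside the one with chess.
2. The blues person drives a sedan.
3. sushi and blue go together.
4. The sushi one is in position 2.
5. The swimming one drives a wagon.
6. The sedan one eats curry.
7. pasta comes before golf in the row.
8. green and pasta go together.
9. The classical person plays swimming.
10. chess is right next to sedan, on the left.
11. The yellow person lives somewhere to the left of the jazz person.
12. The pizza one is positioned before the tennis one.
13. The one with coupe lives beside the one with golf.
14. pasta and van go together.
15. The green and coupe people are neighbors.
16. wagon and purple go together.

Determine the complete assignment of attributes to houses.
Solution:

House | Color | Sport | Vehicle | Music | Food
----------------------------------------------
  1   | green | soccer | van | pop | pasta
  2   | blue | chess | coupe | rock | sushi
  3   | yellow | golf | sedan | blues | curry
  4   | purple | swimming | wagon | classical | pizza
  5   | red | tennis | truck | jazz | tacos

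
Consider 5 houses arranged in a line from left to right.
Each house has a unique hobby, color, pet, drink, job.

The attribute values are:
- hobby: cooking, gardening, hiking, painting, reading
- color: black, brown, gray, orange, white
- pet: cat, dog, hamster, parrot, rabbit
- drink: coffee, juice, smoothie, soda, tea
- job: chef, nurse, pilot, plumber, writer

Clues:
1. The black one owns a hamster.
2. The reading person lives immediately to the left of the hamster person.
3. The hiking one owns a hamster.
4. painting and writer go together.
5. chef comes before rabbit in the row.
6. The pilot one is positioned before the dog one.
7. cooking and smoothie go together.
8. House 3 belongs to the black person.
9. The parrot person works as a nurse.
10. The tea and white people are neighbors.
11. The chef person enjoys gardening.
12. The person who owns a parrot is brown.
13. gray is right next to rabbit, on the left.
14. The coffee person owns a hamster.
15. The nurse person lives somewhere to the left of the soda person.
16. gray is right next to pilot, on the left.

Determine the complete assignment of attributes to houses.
Solution:

House | Hobby | Color | Pet | Drink | Job
-----------------------------------------
  1   | gardening | gray | cat | tea | chef
  2   | reading | white | rabbit | juice | pilot
  3   | hiking | black | hamster | coffee | plumber
  4   | cooking | brown | parrot | smoothie | nurse
  5   | painting | orange | dog | soda | writer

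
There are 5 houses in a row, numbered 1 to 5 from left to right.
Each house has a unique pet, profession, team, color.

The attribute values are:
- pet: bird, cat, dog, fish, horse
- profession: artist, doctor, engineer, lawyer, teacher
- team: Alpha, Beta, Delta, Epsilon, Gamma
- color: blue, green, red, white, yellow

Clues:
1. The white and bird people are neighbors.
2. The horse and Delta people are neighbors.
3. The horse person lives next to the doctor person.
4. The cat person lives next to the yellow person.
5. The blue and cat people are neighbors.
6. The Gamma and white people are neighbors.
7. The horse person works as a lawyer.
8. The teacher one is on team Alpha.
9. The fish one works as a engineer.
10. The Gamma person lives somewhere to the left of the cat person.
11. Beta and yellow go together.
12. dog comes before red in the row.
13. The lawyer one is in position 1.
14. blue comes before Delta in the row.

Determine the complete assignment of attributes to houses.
Solution:

House | Pet | Profession | Team | Color
---------------------------------------
  1   | horse | lawyer | Gamma | blue
  2   | cat | doctor | Delta | white
  3   | bird | artist | Beta | yellow
  4   | dog | teacher | Alpha | green
  5   | fish | engineer | Epsilon | red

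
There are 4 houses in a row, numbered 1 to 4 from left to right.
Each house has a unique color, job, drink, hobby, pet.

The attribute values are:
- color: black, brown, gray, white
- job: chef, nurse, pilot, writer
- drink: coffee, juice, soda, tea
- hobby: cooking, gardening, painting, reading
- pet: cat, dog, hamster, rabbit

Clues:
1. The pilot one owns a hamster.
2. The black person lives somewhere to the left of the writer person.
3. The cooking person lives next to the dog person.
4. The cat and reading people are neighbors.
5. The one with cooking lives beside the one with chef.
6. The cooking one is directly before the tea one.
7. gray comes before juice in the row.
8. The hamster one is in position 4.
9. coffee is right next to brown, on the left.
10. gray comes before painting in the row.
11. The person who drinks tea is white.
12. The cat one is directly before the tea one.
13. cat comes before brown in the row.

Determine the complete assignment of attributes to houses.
Solution:

House | Color | Job | Drink | Hobby | Pet
-----------------------------------------
  1   | black | nurse | soda | cooking | cat
  2   | white | chef | tea | reading | dog
  3   | gray | writer | coffee | gardening | rabbit
  4   | brown | pilot | juice | painting | hamster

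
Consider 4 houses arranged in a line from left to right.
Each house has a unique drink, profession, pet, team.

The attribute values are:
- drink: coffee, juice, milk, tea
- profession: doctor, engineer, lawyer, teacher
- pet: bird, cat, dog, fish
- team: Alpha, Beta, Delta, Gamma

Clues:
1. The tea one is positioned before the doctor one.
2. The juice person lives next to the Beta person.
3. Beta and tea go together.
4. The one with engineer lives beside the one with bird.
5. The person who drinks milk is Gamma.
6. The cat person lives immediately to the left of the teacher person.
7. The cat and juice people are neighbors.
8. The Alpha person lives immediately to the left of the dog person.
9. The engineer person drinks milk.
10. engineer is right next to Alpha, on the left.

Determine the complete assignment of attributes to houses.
Solution:

House | Drink | Profession | Pet | Team
---------------------------------------
  1   | milk | engineer | cat | Gamma
  2   | juice | teacher | bird | Alpha
  3   | tea | lawyer | dog | Beta
  4   | coffee | doctor | fish | Delta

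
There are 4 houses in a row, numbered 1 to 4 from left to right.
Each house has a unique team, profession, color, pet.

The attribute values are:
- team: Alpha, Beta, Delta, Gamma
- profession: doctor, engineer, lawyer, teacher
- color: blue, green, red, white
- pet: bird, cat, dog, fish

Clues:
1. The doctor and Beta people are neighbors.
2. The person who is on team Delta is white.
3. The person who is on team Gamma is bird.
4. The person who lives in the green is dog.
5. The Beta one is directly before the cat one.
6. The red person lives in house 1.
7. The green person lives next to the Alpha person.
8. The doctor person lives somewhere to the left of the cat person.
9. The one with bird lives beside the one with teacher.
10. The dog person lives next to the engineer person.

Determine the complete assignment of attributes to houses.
Solution:

House | Team | Profession | Color | Pet
---------------------------------------
  1   | Gamma | doctor | red | bird
  2   | Beta | teacher | green | dog
  3   | Alpha | engineer | blue | cat
  4   | Delta | lawyer | white | fish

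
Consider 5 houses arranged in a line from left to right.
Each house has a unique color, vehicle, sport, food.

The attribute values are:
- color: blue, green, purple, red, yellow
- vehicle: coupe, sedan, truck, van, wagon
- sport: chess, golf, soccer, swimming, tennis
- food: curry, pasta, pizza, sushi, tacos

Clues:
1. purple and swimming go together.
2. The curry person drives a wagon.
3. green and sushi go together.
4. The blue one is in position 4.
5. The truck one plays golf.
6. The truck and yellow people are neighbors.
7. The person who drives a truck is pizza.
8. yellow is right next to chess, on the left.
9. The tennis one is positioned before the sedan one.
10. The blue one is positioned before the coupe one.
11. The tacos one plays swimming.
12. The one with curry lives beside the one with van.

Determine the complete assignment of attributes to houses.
Solution:

House | Color | Vehicle | Sport | Food
--------------------------------------
  1   | red | truck | golf | pizza
  2   | yellow | wagon | tennis | curry
  3   | green | van | chess | sushi
  4   | blue | sedan | soccer | pasta
  5   | purple | coupe | swimming | tacos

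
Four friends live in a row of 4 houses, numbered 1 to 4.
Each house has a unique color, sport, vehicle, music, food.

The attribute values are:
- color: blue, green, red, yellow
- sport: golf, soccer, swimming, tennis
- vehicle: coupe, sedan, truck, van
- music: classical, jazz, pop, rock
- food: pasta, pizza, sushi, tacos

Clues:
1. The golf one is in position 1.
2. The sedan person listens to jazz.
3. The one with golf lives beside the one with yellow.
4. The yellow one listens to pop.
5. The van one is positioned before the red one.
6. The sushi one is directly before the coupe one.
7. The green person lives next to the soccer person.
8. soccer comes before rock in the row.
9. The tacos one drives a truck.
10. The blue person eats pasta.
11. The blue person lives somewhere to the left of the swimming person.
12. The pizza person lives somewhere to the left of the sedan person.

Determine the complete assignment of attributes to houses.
Solution:

House | Color | Sport | Vehicle | Music | Food
----------------------------------------------
  1   | green | golf | van | classical | sushi
  2   | yellow | soccer | coupe | pop | pizza
  3   | blue | tennis | sedan | jazz | pasta
  4   | red | swimming | truck | rock | tacos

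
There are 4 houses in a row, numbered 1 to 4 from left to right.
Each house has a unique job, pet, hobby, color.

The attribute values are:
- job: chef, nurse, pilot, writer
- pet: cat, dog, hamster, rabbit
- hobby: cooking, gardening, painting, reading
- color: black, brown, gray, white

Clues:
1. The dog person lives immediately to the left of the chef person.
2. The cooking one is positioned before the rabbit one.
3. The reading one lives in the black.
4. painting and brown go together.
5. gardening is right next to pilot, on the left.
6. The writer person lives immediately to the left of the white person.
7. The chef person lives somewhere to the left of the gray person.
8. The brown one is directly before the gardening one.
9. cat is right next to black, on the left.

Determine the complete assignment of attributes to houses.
Solution:

House | Job | Pet | Hobby | Color
---------------------------------
  1   | writer | dog | painting | brown
  2   | chef | hamster | gardening | white
  3   | pilot | cat | cooking | gray
  4   | nurse | rabbit | reading | black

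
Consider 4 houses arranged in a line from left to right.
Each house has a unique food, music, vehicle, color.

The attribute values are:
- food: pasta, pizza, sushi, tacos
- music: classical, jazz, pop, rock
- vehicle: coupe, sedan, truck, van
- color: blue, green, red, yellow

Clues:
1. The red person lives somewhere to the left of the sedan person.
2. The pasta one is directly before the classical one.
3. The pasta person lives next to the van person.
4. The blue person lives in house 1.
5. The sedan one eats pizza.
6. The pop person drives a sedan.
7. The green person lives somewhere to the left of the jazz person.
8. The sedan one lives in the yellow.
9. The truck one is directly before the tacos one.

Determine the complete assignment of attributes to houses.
Solution:

House | Food | Music | Vehicle | Color
--------------------------------------
  1   | pasta | rock | truck | blue
  2   | tacos | classical | van | green
  3   | sushi | jazz | coupe | red
  4   | pizza | pop | sedan | yellow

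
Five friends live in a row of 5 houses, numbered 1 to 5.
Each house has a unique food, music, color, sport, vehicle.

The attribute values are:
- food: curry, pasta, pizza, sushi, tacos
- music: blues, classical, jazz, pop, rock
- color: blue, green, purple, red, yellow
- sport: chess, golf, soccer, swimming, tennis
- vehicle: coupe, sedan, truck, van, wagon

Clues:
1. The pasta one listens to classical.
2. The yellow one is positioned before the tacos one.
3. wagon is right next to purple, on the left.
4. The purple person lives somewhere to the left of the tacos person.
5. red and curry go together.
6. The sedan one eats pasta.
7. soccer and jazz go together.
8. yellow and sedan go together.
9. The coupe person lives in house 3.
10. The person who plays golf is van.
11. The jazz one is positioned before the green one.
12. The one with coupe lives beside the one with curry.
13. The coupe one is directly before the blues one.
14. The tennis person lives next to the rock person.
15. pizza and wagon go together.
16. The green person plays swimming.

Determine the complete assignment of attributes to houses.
Solution:

House | Food | Music | Color | Sport | Vehicle
----------------------------------------------
  1   | pasta | classical | yellow | tennis | sedan
  2   | pizza | rock | blue | chess | wagon
  3   | sushi | jazz | purple | soccer | coupe
  4   | curry | blues | red | golf | van
  5   | tacos | pop | green | swimming | truck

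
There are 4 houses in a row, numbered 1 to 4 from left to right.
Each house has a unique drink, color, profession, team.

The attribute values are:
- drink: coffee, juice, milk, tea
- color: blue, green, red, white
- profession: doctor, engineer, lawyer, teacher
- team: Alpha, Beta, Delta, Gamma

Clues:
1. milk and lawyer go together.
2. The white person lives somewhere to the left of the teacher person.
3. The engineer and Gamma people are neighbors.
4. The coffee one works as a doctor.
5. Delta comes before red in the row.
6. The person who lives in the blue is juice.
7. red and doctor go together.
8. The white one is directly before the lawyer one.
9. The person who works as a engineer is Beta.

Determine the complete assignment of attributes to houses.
Solution:

House | Drink | Color | Profession | Team
-----------------------------------------
  1   | tea | white | engineer | Beta
  2   | milk | green | lawyer | Gamma
  3   | juice | blue | teacher | Delta
  4   | coffee | red | doctor | Alpha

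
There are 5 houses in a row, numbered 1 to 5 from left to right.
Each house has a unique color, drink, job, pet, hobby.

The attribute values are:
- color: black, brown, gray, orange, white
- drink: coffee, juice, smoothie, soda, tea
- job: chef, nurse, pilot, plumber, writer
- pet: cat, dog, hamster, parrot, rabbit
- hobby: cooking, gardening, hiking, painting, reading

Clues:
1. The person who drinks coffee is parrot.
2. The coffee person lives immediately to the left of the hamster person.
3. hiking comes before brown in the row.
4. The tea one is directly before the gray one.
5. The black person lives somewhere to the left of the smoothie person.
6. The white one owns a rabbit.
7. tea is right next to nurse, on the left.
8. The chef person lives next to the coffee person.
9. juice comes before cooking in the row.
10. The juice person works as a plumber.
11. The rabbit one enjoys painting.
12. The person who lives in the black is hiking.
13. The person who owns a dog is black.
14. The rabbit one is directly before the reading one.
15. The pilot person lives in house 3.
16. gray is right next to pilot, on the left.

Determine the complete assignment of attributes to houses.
Solution:

House | Color | Drink | Job | Pet | Hobby
-----------------------------------------
  1   | white | tea | chef | rabbit | painting
  2   | gray | coffee | nurse | parrot | reading
  3   | orange | soda | pilot | hamster | gardening
  4   | black | juice | plumber | dog | hiking
  5   | brown | smoothie | writer | cat | cooking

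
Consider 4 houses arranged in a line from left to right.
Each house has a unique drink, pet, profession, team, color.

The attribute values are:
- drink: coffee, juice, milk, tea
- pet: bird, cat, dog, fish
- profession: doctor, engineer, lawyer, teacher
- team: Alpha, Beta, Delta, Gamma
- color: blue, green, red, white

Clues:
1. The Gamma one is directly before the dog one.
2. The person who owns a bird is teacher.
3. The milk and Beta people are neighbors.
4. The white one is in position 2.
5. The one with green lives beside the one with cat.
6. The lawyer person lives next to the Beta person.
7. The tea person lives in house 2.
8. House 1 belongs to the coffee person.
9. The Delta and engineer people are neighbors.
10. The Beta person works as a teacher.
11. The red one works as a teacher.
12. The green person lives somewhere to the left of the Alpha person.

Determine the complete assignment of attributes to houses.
Solution:

House | Drink | Pet | Profession | Team | Color
-----------------------------------------------
  1   | coffee | fish | doctor | Delta | green
  2   | tea | cat | engineer | Gamma | white
  3   | milk | dog | lawyer | Alpha | blue
  4   | juice | bird | teacher | Beta | red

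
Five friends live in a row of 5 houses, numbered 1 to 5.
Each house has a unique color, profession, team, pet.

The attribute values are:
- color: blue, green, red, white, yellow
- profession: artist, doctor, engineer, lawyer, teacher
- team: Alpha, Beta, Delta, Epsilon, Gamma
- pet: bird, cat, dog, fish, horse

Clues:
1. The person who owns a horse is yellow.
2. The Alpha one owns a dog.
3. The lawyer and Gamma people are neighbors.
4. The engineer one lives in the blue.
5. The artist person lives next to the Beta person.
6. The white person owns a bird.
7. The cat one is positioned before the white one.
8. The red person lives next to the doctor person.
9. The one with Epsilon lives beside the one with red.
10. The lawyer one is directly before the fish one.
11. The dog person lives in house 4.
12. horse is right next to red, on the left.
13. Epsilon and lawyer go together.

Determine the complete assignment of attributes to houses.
Solution:

House | Color | Profession | Team | Pet
---------------------------------------
  1   | yellow | lawyer | Epsilon | horse
  2   | red | artist | Gamma | fish
  3   | green | doctor | Beta | cat
  4   | blue | engineer | Alpha | dog
  5   | white | teacher | Delta | bird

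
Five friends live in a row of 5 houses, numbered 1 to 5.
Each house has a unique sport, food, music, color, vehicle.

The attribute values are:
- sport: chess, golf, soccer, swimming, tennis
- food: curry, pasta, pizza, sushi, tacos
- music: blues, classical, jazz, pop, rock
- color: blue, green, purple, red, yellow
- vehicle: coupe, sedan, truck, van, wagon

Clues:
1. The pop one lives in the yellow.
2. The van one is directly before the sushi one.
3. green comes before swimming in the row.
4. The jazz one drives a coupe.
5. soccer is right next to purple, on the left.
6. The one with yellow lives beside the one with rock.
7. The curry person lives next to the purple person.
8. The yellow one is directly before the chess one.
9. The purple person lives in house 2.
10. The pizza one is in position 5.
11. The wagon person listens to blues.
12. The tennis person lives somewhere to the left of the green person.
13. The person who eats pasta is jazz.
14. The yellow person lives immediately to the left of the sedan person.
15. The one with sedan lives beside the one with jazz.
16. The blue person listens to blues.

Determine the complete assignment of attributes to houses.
Solution:

House | Sport | Food | Music | Color | Vehicle
----------------------------------------------
  1   | soccer | curry | pop | yellow | van
  2   | chess | sushi | rock | purple | sedan
  3   | tennis | pasta | jazz | red | coupe
  4   | golf | tacos | classical | green | truck
  5   | swimming | pizza | blues | blue | wagon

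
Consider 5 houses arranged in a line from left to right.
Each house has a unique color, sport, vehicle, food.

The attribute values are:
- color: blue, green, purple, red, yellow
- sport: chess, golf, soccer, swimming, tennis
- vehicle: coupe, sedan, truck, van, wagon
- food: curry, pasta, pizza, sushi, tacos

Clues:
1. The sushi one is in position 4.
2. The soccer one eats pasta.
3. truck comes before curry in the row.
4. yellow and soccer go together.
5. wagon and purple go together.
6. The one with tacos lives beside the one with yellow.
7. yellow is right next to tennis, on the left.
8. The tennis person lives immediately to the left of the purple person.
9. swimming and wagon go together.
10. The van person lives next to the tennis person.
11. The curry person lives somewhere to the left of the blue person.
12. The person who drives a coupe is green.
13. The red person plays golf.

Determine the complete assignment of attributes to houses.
Solution:

House | Color | Sport | Vehicle | Food
--------------------------------------
  1   | red | golf | truck | tacos
  2   | yellow | soccer | van | pasta
  3   | green | tennis | coupe | curry
  4   | purple | swimming | wagon | sushi
  5   | blue | chess | sedan | pizza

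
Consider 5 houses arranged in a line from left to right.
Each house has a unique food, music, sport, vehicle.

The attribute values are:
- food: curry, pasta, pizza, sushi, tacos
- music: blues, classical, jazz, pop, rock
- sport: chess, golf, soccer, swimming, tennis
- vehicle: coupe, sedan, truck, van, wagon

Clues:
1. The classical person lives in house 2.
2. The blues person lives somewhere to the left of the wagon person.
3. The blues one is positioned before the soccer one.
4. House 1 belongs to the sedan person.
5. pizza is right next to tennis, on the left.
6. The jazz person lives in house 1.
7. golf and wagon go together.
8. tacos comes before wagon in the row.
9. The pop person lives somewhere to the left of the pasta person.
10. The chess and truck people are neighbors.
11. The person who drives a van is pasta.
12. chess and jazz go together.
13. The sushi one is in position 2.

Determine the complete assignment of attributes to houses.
Solution:

House | Food | Music | Sport | Vehicle
--------------------------------------
  1   | pizza | jazz | chess | sedan
  2   | sushi | classical | tennis | truck
  3   | tacos | blues | swimming | coupe
  4   | curry | pop | golf | wagon
  5   | pasta | rock | soccer | van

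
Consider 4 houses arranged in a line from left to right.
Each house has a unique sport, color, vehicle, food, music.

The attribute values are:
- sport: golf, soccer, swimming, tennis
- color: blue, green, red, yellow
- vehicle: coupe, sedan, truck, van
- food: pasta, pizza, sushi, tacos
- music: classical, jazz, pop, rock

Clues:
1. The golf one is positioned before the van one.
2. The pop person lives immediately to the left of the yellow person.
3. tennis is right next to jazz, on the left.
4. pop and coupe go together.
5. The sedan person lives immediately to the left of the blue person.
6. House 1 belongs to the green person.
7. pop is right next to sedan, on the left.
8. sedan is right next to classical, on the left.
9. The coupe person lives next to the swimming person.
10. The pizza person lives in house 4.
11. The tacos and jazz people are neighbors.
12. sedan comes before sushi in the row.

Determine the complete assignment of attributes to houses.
Solution:

House | Sport | Color | Vehicle | Food | Music
----------------------------------------------
  1   | tennis | green | coupe | tacos | pop
  2   | swimming | yellow | sedan | pasta | jazz
  3   | golf | blue | truck | sushi | classical
  4   | soccer | red | van | pizza | rock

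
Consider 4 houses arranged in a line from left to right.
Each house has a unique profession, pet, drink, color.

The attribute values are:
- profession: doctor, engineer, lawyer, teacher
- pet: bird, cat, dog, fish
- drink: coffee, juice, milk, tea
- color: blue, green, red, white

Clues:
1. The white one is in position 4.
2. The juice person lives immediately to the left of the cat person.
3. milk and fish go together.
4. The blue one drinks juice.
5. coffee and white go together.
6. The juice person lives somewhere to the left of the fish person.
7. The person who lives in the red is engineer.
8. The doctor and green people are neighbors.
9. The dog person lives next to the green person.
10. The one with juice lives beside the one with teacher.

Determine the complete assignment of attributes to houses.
Solution:

House | Profession | Pet | Drink | Color
----------------------------------------
  1   | doctor | dog | juice | blue
  2   | teacher | cat | tea | green
  3   | engineer | fish | milk | red
  4   | lawyer | bird | coffee | white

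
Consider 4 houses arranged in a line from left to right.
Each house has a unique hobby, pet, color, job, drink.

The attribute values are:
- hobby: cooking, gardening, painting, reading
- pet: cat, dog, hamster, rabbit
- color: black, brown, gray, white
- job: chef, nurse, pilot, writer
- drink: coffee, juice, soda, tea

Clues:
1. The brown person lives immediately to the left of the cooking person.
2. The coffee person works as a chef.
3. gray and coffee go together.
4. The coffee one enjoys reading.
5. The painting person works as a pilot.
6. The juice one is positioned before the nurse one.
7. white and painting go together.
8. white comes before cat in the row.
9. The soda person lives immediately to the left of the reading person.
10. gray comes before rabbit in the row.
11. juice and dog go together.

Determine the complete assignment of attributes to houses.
Solution:

House | Hobby | Pet | Color | Job | Drink
-----------------------------------------
  1   | painting | hamster | white | pilot | soda
  2   | reading | cat | gray | chef | coffee
  3   | gardening | dog | brown | writer | juice
  4   | cooking | rabbit | black | nurse | tea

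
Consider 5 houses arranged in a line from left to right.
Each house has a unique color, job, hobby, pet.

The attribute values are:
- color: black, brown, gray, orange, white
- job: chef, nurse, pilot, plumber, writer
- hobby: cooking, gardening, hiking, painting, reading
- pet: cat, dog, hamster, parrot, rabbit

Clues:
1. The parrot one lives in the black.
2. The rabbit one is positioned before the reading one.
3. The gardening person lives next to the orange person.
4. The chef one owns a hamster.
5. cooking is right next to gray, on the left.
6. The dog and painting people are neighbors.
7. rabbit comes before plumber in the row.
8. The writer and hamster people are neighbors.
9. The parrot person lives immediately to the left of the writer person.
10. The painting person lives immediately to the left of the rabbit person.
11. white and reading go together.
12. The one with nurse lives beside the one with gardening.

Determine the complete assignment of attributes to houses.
Solution:

House | Color | Job | Hobby | Pet
---------------------------------
  1   | black | nurse | cooking | parrot
  2   | gray | writer | gardening | dog
  3   | orange | chef | painting | hamster
  4   | brown | pilot | hiking | rabbit
  5   | white | plumber | reading | cat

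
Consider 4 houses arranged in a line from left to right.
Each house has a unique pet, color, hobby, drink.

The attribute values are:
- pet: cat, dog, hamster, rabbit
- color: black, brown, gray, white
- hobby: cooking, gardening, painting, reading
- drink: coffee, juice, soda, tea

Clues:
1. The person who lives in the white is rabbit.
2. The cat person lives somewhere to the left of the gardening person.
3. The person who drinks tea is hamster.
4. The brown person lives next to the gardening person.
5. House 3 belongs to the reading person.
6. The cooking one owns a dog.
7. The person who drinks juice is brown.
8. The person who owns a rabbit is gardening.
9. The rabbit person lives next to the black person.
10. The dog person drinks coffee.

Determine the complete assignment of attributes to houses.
Solution:

House | Pet | Color | Hobby | Drink
-----------------------------------
  1   | cat | brown | painting | juice
  2   | rabbit | white | gardening | soda
  3   | hamster | black | reading | tea
  4   | dog | gray | cooking | coffee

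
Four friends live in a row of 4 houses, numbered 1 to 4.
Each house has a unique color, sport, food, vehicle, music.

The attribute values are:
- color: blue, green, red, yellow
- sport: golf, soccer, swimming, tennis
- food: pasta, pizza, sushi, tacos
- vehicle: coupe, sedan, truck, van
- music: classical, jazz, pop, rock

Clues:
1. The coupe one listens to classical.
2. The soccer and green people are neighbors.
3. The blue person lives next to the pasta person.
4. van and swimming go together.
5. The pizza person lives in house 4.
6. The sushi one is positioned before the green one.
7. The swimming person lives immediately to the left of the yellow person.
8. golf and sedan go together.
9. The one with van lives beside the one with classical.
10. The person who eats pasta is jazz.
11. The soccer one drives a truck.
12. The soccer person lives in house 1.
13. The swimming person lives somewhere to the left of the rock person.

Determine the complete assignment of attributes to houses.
Solution:

House | Color | Sport | Food | Vehicle | Music
----------------------------------------------
  1   | blue | soccer | sushi | truck | pop
  2   | green | swimming | pasta | van | jazz
  3   | yellow | tennis | tacos | coupe | classical
  4   | red | golf | pizza | sedan | rock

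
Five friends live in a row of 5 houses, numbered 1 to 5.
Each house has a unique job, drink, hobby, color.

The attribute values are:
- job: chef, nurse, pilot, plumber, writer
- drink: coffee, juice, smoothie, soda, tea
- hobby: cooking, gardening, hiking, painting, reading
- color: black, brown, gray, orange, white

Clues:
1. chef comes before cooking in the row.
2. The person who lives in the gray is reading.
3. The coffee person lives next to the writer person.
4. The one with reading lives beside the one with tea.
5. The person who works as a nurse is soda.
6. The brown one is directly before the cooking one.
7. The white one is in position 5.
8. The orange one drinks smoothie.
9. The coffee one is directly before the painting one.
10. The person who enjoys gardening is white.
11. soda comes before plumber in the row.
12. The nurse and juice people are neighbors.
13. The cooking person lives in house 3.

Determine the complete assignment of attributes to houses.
Solution:

House | Job | Drink | Hobby | Color
-----------------------------------
  1   | chef | coffee | reading | gray
  2   | writer | tea | painting | brown
  3   | pilot | smoothie | cooking | orange
  4   | nurse | soda | hiking | black
  5   | plumber | juice | gardening | white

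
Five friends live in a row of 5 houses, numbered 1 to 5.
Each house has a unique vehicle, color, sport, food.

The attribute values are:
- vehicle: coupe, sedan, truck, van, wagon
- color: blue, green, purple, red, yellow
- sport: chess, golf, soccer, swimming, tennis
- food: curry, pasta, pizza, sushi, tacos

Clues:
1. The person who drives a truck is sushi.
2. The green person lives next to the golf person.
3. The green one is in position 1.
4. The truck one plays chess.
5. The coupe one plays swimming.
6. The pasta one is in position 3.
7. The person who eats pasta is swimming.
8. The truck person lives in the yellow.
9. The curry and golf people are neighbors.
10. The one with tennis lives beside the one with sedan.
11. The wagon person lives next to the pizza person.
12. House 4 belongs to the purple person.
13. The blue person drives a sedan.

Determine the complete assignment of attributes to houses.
Solution:

House | Vehicle | Color | Sport | Food
--------------------------------------
  1   | wagon | green | tennis | curry
  2   | sedan | blue | golf | pizza
  3   | coupe | red | swimming | pasta
  4   | van | purple | soccer | tacos
  5   | truck | yellow | chess | sushi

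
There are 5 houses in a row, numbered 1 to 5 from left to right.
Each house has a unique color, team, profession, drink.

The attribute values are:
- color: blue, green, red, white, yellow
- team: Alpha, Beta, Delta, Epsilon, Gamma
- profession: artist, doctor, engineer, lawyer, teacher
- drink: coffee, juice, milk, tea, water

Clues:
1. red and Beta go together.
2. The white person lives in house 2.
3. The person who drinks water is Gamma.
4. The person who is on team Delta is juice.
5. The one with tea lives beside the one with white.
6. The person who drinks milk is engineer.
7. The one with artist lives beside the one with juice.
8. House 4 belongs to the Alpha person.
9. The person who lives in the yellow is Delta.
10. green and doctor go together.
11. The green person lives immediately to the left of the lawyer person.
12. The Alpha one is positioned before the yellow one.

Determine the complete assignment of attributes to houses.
Solution:

House | Color | Team | Profession | Drink
-----------------------------------------
  1   | green | Epsilon | doctor | tea
  2   | white | Gamma | lawyer | water
  3   | red | Beta | engineer | milk
  4   | blue | Alpha | artist | coffee
  5   | yellow | Delta | teacher | juice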